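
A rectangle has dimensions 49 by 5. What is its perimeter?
Perimeter = 2 * (length + width)
Perimeter = 2 * (49 + 5)
Perimeter = 2 * 54
Perimeter = 108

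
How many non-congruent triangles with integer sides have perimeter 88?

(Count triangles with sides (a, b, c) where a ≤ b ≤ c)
With a ≤ b ≤ c and a + b + c = 88, the triangle inequality a + b > c gives c < 88/2, so c ≤ 43.
Iterate a from 1 to ⌊p/3⌋ = 29; for each a, b ranges from a to ⌊(p−a)/2⌋ with c = p − a − b, keeping only c ≥ b.
Triples: (2, 43, 43), (3, 42, 43), (4, 41, 43), …
Count = 161 triangles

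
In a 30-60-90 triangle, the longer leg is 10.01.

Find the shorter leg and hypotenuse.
In a 30-60-90 triangle, sides are in ratio 1 : √3 : 2.
Long leg = short leg·√3  →  short leg = 10.01/√3 = 5.779
Hypotenuse = 2·(short leg) = 2·10.01/√3 = 11.56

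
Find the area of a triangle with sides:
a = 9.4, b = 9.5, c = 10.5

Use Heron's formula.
s = (a+b+c)/2 = (9.4+9.5+10.5)/2 = 14.7
A = √(s(s-a)(s-b)(s-c)) = √(14.7·5.3·5.2·4.2)
A = √1701.55 = 41.25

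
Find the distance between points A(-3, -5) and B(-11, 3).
Using the distance formula: d = sqrt((x₂-x₁)² + (y₂-y₁)²)
dx = (-11) - (-3) = -8
dy = 3 - (-5) = 8
d = sqrt((-8)² + 8²) = sqrt(64 + 64) = sqrt(128) = 11.31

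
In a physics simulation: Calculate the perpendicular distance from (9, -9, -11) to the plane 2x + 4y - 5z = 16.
d = |2(9) + 4(-9) + (-5)(-11) - (16)| / √(2² + 4² + (-5)²) = 21/√45 = 3.13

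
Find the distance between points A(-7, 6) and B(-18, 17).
Using the distance formula: d = sqrt((x₂-x₁)² + (y₂-y₁)²)
dx = (-18) - (-7) = -11
dy = 17 - 6 = 11
d = sqrt((-11)² + 11²) = sqrt(121 + 121) = sqrt(242) = 15.56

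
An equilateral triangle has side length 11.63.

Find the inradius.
For an equilateral triangle, r = s/(2√3) where s is the side.
r = 11.63/(2√3) = 11.63/3.464102 = 3.357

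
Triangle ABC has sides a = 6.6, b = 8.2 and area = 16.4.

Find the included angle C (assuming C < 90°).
Area = ½ab·sin(C)  →  sin(C) = 2·Area/(ab)
sin(C) = 2·16.4/(6.6·8.2) = 0.606061
C = arcsin(0.606061) = 37.31°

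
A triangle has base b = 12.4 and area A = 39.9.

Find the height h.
A = ½bh  →  h = 2A/b
h = 2·39.9/12.4 = 6.435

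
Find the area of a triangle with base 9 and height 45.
Area = (1/2) * base * height
Area = (1/2) * 9 * 45
Area = 202.50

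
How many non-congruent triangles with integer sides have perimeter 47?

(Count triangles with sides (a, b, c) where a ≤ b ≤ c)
With a ≤ b ≤ c and a + b + c = 47, the triangle inequality a + b > c gives c < 47/2, so c ≤ 23.
Iterate a from 1 to ⌊p/3⌋ = 15; for each a, b ranges from a to ⌊(p−a)/2⌋ with c = p − a − b, keeping only c ≥ b.
Triples: (1, 23, 23), (2, 22, 23), (3, 21, 23), …
Count = 52 triangles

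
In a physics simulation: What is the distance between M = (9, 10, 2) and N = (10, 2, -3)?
d = √[(1)² + (-8)² + (-5)²] = √90 = 9.487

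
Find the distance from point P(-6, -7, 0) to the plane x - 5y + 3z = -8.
d = |1(-6) + (-5)(-7) + 3(0) - (-8)| / √(1² + (-5)² + 3²) = 37/√35 = 6.254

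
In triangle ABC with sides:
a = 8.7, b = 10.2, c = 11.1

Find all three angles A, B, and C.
By the law of cosines:
cos(A) = (b² + c² - a²)/(2bc) = 0.669316  →  A = 47.99°
cos(B) = (a² + c² - b²)/(2ac) = 0.491146  →  B = 60.58°
cos(C) = (a² + b² - c²)/(2ab) = 0.318458  →  C = 71.43°
Check: A + B + C = 180.0° ✓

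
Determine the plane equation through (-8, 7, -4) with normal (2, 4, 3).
d = n·P = (2)(-8) + (4)(7) + (3)(-4) = 0
Plane: 2x + 4y + 3z = 0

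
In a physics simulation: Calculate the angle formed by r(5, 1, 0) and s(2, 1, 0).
r·s = 11, |r|² = 26, |s|² = 5
cos θ = 11/√130 ≈ 0.9648
θ ≈ 15.26°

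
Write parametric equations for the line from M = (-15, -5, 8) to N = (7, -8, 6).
Direction vector d = N - M = (22, -3, -2)
x = -15 + 22t, y = -5 - 3t, z = 8 - 2t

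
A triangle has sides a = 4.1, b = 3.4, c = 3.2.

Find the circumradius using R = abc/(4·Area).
s = (a+b+c)/2 = 5.35
Area = √(s(s-a)(s-b)(s-c)) = √(5.35·1.25·1.95·2.15) = 5.29503
R = abc/(4·Area) = (4.1·3.4·3.2)/(4·5.29503) = 44.608/21.18012 = 2.106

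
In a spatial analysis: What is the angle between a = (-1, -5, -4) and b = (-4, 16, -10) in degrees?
a·b = -36, |a|² = 42, |b|² = 372
cos θ = -36/√15624 ≈ -0.288
θ ≈ 106.7°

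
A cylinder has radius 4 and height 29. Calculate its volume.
Volume = pi * r² * h
Volume = pi * 4² * 29
Volume = pi * 16 * 29
Volume = pi * 464
Volume = 1457.70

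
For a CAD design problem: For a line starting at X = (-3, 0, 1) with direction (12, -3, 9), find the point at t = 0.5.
P(0.5) = (-3 + 12(0.5), 0 + (-3)(0.5), 1 + 9(0.5)) = (3, -1.5, 5.5)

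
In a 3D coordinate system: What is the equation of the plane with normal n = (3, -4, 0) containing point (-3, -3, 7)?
d = n·P = (3)(-3) + (-4)(-3) + (0)(7) = 3
Plane: 3x - 4y = 3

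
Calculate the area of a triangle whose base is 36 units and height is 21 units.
Area = (1/2) * base * height
Area = (1/2) * 36 * 21
Area = 378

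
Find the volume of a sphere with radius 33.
Volume = (4/3) * pi * r³
Volume = (4/3) * pi * 33³
Volume = (4/3) * pi * 35937
Volume = 150532.55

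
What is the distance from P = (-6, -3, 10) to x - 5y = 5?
d = |1(-6) + (-5)(-3) + 0(10) - (5)| / √(1² + (-5)² + 0²) = 4/√26 = 0.7845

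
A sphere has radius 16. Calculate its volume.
Volume = (4/3) * pi * r³
Volume = (4/3) * pi * 16³
Volume = (4/3) * pi * 4096
Volume = 17157.28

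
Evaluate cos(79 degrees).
cos(79 degrees) = 0.1908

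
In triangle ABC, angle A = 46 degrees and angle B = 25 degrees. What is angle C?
Sum of angles in a triangle = 180 degrees
Third angle = 180 - 46 - 25
Third angle = 109 degrees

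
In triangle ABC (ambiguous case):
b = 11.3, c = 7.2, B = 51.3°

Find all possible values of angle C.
sin(C)/c = sin(B)/b  →  sin(C) = c·sin(B)/b = 7.2·sin(51.3°)/11.3 = 0.497265
C₁ = arcsin(0.497265) = 29.82°,  C₂ = 180° - C₁ = 150.18°
Check C₂: A = 180° - 51.3° - 150.18° = -21.48° ≤ 0, rejected
C = 29.82° (one solution)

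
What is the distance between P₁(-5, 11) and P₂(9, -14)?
Using the distance formula: d = sqrt((x₂-x₁)² + (y₂-y₁)²)
dx = 9 - (-5) = 14
dy = (-14) - 11 = -25
d = sqrt(14² + (-25)²) = sqrt(196 + 625) = sqrt(821) = 28.65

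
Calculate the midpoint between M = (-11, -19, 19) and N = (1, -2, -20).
Midpoint = ((-11+1)/2, (-19-2)/2, (19-20)/2) = (-5, -10.5, -0.5)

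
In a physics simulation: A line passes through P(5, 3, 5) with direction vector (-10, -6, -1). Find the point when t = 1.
P(1) = (5 + (-10)(1), 3 + (-6)(1), 5 + (-1)(1)) = (-5, -3, 4)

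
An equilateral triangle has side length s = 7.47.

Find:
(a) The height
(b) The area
(a) Height h = s·√3/2 = 7.47·√3/2 = 6.469
(b) Area = (√3/4)·s² = (√3/4)·7.47² = (√3/4)·55.8009 = 24.16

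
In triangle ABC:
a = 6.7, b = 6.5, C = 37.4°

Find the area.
Using A = ½ab·sin(C):
A = ½·6.7·6.5·sin(37.4°) = ½·43.55·0.607376 = 13.23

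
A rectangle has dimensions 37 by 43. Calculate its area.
Area = length * width
Area = 37 * 43
Area = 1591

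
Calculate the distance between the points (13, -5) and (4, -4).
Using the distance formula: d = sqrt((x₂-x₁)² + (y₂-y₁)²)
dx = 4 - 13 = -9
dy = (-4) - (-5) = 1
d = sqrt((-9)² + 1²) = sqrt(81 + 1) = sqrt(82) = 9.06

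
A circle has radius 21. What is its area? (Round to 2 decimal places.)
Area = pi * r²
Area = pi * 21²
Area = pi * 441
Area = 1385.44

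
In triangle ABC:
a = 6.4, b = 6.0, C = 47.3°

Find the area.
Using A = ½ab·sin(C):
A = ½·6.4·6.0·sin(47.3°) = ½·38.4·0.734915 = 14.11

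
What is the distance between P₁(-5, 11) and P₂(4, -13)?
Using the distance formula: d = sqrt((x₂-x₁)² + (y₂-y₁)²)
dx = 4 - (-5) = 9
dy = (-13) - 11 = -24
d = sqrt(9² + (-24)²) = sqrt(81 + 576) = sqrt(657) = 25.63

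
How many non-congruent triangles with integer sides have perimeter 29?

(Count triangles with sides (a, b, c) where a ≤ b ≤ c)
With a ≤ b ≤ c and a + b + c = 29, the triangle inequality a + b > c gives c < 29/2, so c ≤ 14.
Iterate a from 1 to ⌊p/3⌋ = 9; for each a, b ranges from a to ⌊(p−a)/2⌋ with c = p − a − b, keeping only c ≥ b.
Triples: (1, 14, 14), (2, 13, 14), (3, 12, 14), …
Count = 21 triangles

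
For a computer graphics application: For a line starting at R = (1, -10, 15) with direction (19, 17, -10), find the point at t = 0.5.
P(0.5) = (1 + 19(0.5), -10 + 17(0.5), 15 + (-10)(0.5)) = (10.5, -1.5, 10)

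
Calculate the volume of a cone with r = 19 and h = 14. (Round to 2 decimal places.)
Volume = (1/3) * pi * r² * h
Volume = (1/3) * pi * 19² * 14
Volume = (1/3) * pi * 361 * 14
Volume = (1/3) * pi * 5054
Volume = 5292.54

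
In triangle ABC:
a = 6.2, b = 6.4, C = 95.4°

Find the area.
Using A = ½ab·sin(C):
A = ½·6.2·6.4·sin(95.4°) = ½·39.68·0.995562 = 19.75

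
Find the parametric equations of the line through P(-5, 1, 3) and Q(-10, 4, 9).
Direction vector d = Q - P = (-5, 3, 6)
x = -5 - 5t, y = 1 + 3t, z = 3 + 6t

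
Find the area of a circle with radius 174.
Area = pi * r²
Area = pi * 174²
Area = pi * 30276
Area = 95114.86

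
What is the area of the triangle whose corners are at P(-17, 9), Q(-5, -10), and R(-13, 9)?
Using the coordinate formula: Area = (1/2)|x₁(y₂-y₃) + x₂(y₃-y₁) + x₃(y₁-y₂)|
Area = (1/2)|(-17)((-10)-9) + (-5)(9-9) + (-13)(9-(-10))|
Area = (1/2)|(-17)*(-19) + (-5)*0 + (-13)*19|
Area = (1/2)|323 + 0 + (-247)|
Area = (1/2)*76 = 38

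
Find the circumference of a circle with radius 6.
Circumference = 2 * pi * r
Circumference = 2 * pi * 6
Circumference = 37.70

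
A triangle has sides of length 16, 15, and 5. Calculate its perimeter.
Perimeter = sum of all sides
Perimeter = 16 + 15 + 5
Perimeter = 36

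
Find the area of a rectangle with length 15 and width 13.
Area = length * width
Area = 15 * 13
Area = 195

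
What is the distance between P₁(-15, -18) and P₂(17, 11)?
Using the distance formula: d = sqrt((x₂-x₁)² + (y₂-y₁)²)
dx = 17 - (-15) = 32
dy = 11 - (-18) = 29
d = sqrt(32² + 29²) = sqrt(1024 + 841) = sqrt(1865) = 43.19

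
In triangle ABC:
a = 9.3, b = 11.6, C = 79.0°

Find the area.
Using A = ½ab·sin(C):
A = ½·9.3·11.6·sin(79.0°) = ½·107.88·0.981627 = 52.95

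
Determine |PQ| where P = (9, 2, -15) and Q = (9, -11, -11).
d = √[(0)² + (-13)² + (4)²] = √185 = 13.6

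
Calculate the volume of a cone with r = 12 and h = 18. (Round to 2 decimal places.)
Volume = (1/3) * pi * r² * h
Volume = (1/3) * pi * 12² * 18
Volume = (1/3) * pi * 144 * 18
Volume = (1/3) * pi * 2592
Volume = 2714.34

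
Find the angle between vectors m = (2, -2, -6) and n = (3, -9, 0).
m·n = 24, |m|² = 44, |n|² = 90
cos θ = 24/√3960 ≈ 0.3814
θ ≈ 67.58°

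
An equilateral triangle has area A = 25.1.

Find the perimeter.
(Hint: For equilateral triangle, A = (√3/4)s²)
A = (√3/4)s²  →  s² = 4A/√3 = 4·25.1/√3 = 57.966
s = 7.61354
Perimeter = 3s = 22.84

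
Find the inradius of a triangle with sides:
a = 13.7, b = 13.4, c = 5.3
s = (a+b+c)/2 = (13.7+13.4+5.3)/2 = 16.2
Area = √(s(s-a)(s-b)(s-c)) = √(16.2·2.5·2.8·10.9) = 35.1576
r = Area/s = 35.1576/16.2 = 2.17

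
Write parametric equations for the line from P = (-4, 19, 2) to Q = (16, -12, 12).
Direction vector d = Q - P = (20, -31, 10)
x = -4 + 20t, y = 19 - 31t, z = 2 + 10t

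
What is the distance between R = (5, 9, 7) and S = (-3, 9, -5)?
d = √[(-8)² + (0)² + (-12)²] = √208 = 14.42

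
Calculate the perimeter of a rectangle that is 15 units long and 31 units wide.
Perimeter = 2 * (length + width)
Perimeter = 2 * (15 + 31)
Perimeter = 2 * 46
Perimeter = 92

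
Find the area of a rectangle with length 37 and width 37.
Area = length * width
Area = 37 * 37
Area = 1369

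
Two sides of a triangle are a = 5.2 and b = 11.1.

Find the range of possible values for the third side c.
By the triangle inequality: |a - b| < c < a + b
|5.2 - 11.1| < c < 5.2 + 11.1
5.9 < c < 16.3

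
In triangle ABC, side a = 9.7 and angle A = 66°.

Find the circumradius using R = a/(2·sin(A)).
R = a/(2·sin(A)) = 9.7/(2·sin(66°))
R = 9.7/(2·0.913545) = 9.7/1.827091 = 5.309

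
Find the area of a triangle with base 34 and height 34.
Area = (1/2) * base * height
Area = (1/2) * 34 * 34
Area = 578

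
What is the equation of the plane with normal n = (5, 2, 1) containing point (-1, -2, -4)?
d = n·P = (5)(-1) + (2)(-2) + (1)(-4) = -13
Plane: 5x + 2y + z = -13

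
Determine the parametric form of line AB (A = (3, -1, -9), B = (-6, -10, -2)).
Direction vector d = B - A = (-9, -9, 7)
x = 3 - 9t, y = -1 - 9t, z = -9 + 7t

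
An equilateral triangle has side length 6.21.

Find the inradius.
For an equilateral triangle, r = s/(2√3) where s is the side.
r = 6.21/(2√3) = 6.21/3.464102 = 1.793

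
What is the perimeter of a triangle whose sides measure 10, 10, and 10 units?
Perimeter = sum of all sides
Perimeter = 10 + 10 + 10
Perimeter = 30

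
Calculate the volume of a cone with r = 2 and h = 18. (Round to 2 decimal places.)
Volume = (1/3) * pi * r² * h
Volume = (1/3) * pi * 2² * 18
Volume = (1/3) * pi * 4 * 18
Volume = (1/3) * pi * 72
Volume = 75.40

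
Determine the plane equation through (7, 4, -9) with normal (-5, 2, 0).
d = n·P = (-5)(7) + (2)(4) + (0)(-9) = -27
Plane: -5x + 2y = -27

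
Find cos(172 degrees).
cos(172 degrees) = -0.9903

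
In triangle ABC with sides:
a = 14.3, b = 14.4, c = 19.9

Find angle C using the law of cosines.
cos(C) = (a² + b² - c²)/(2ab)
cos(C) = (14.3² + 14.4² - 19.9²)/(2·14.3·14.4) = 15.84/411.84 = 0.038462
C = arccos(0.038462) = 87.8°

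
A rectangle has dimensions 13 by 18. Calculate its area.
Area = length * width
Area = 13 * 18
Area = 234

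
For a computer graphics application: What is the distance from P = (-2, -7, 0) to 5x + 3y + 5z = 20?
d = |5(-2) + 3(-7) + 5(0) - (20)| / √(5² + 3² + 5²) = 51/√59 = 6.64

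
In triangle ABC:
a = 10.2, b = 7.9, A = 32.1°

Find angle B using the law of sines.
sin(B)/b = sin(A)/a
sin(B) = b·sin(A)/a = 7.9·sin(32.1°)/10.2 = 0.411573
B = arcsin(0.411573) = 24.3°  (b ≤ a, so B ≤ A and the acute solution is unique)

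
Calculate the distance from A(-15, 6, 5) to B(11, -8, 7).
d = √[(26)² + (-14)² + (2)²] = √876 = 29.6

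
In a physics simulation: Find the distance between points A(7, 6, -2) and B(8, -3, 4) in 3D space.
d = √[(1)² + (-9)² + (6)²] = √118 = 10.86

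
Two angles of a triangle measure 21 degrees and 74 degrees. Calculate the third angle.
Sum of angles in a triangle = 180 degrees
Third angle = 180 - 21 - 74
Third angle = 85 degrees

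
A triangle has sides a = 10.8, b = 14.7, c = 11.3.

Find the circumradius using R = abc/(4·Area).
s = (a+b+c)/2 = 18.4
Area = √(s(s-a)(s-b)(s-c)) = √(18.4·7.6·3.7·7.1) = 60.6102
R = abc/(4·Area) = (10.8·14.7·11.3)/(4·60.6102) = 1793.988/242.4408 = 7.4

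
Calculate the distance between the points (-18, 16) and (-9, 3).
Using the distance formula: d = sqrt((x₂-x₁)² + (y₂-y₁)²)
dx = (-9) - (-18) = 9
dy = 3 - 16 = -13
d = sqrt(9² + (-13)²) = sqrt(81 + 169) = sqrt(250) = 15.81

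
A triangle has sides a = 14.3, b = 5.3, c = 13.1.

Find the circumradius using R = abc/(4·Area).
s = (a+b+c)/2 = 16.35
Area = √(s(s-a)(s-b)(s-c)) = √(16.35·2.05·11.05·3.25) = 34.6943
R = abc/(4·Area) = (14.3·5.3·13.1)/(4·34.6943) = 992.849/138.7772 = 7.154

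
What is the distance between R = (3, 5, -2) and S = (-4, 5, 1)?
d = √[(-7)² + (0)² + (3)²] = √58 = 7.616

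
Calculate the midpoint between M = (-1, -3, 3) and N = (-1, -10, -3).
Midpoint = ((-1-1)/2, (-3-10)/2, (3-3)/2) = (-1, -6.5, 0)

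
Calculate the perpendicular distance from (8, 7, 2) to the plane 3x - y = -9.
d = |3(8) + (-1)(7) + 0(2) - (-9)| / √(3² + (-1)² + 0²) = 26/√10 = 8.222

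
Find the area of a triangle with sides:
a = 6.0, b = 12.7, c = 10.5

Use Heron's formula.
s = (a+b+c)/2 = (6.0+12.7+10.5)/2 = 14.6
A = √(s(s-a)(s-b)(s-c)) = √(14.6·8.6·1.9·4.1)
A = √978.112 = 31.27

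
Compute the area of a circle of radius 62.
Area = pi * r²
Area = pi * 62²
Area = pi * 3844
Area = 12076.28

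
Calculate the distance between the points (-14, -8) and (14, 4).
Using the distance formula: d = sqrt((x₂-x₁)² + (y₂-y₁)²)
dx = 14 - (-14) = 28
dy = 4 - (-8) = 12
d = sqrt(28² + 12²) = sqrt(784 + 144) = sqrt(928) = 30.46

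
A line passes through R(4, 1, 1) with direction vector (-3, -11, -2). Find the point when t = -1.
P(-1) = (4 + (-3)(-1), 1 + (-11)(-1), 1 + (-2)(-1)) = (7, 12, 3)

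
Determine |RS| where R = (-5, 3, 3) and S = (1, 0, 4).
d = √[(6)² + (-3)² + (1)²] = √46 = 6.782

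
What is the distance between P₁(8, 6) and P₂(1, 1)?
Using the distance formula: d = sqrt((x₂-x₁)² + (y₂-y₁)²)
dx = 1 - 8 = -7
dy = 1 - 6 = -5
d = sqrt((-7)² + (-5)²) = sqrt(49 + 25) = sqrt(74) = 8.60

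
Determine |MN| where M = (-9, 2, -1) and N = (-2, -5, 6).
d = √[(7)² + (-7)² + (7)²] = √147 = 12.12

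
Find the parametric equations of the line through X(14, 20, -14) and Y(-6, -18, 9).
Direction vector d = Y - X = (-20, -38, 23)
x = 14 - 20t, y = 20 - 38t, z = -14 + 23t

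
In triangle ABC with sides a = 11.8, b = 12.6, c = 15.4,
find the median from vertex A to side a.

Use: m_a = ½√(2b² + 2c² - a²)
m_a = ½√(2·12.6² + 2·15.4² - 11.8²)
m_a = ½√(317.52 + 474.32 - 139.24) = ½√652.6 = 12.77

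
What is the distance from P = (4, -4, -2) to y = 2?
d = |0(4) + 1(-4) + 0(-2) - (2)| / √(0² + 1² + 0²) = 6/√1 = 6.0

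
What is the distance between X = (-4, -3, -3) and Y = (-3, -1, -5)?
d = √[(1)² + (2)² + (-2)²] = √9 = 3.0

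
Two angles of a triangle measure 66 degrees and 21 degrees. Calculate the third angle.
Sum of angles in a triangle = 180 degrees
Third angle = 180 - 66 - 21
Third angle = 93 degrees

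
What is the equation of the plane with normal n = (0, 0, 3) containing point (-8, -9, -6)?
d = n·P = (0)(-8) + (0)(-9) + (3)(-6) = -18
Plane: 3z = -18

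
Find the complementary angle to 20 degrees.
Complementary angles sum to 90 degrees.
Other angle = 90 - 20
Other angle = 70 degrees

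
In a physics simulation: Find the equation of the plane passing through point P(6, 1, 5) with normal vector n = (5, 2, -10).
d = n·P = (5)(6) + (2)(1) + (-10)(5) = -18
Plane: 5x + 2y - 10z = -18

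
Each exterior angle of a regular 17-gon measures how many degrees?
Exterior angle of a regular n-gon = 360/n
Exterior angle = 360/17
Exterior angle = 21.18 degrees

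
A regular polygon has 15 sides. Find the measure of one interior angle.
Interior angle of a regular n-gon = (n-2)*180/n
Interior angle = (15-2)*180/15
Interior angle = 13*180/15
Interior angle = 2340/15
Interior angle = 156 degrees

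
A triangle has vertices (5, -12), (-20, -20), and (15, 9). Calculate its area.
Using the coordinate formula: Area = (1/2)|x₁(y₂-y₃) + x₂(y₃-y₁) + x₃(y₁-y₂)|
Area = (1/2)|5((-20)-9) + (-20)(9-(-12)) + 15((-12)-(-20))|
Area = (1/2)|5*(-29) + (-20)*21 + 15*8|
Area = (1/2)|(-145) + (-420) + 120|
Area = (1/2)*445 = 222.50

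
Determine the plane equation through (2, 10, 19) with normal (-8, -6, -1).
d = n·P = (-8)(2) + (-6)(10) + (-1)(19) = -95
Plane: -8x - 6y - z = -95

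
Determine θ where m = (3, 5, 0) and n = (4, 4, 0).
m·n = 32, |m|² = 34, |n|² = 32
cos θ = 32/√1088 ≈ 0.9701
θ ≈ 14.04°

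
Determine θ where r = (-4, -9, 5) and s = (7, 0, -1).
r·s = -33, |r|² = 122, |s|² = 50
cos θ = -33/√6100 ≈ -0.4225
θ ≈ 115.0°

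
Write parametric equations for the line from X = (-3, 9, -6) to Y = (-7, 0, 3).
Direction vector d = Y - X = (-4, -9, 9)
x = -3 - 4t, y = 9 - 9t, z = -6 + 9t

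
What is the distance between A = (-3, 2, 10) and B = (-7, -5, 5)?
d = √[(-4)² + (-7)² + (-5)²] = √90 = 9.487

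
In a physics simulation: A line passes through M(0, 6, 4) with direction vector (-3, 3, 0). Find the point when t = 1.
P(1) = (0 + (-3)(1), 6 + 3(1), 4 + 0(1)) = (-3, 9, 4)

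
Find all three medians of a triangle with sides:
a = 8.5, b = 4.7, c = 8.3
Using m_x = ½√(2y² + 2z² - x²):
m_a = ½√(2·4.7² + 2·8.3² - 8.5²) = ½√109.71 = 5.237
m_b = ½√(2·8.5² + 2·8.3² - 4.7²) = ½√260.19 = 8.065
m_c = ½√(2·8.5² + 2·4.7² - 8.3²) = ½√119.79 = 5.472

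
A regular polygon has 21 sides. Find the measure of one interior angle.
Interior angle of a regular n-gon = (n-2)*180/n
Interior angle = (21-2)*180/21
Interior angle = 19*180/21
Interior angle = 3420/21
Interior angle = 162.86 degrees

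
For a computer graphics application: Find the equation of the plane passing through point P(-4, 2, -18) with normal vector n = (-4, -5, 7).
d = n·P = (-4)(-4) + (-5)(2) + (7)(-18) = -120
Plane: -4x - 5y + 7z = -120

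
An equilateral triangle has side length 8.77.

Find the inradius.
For an equilateral triangle, r = s/(2√3) where s is the side.
r = 8.77/(2√3) = 8.77/3.464102 = 2.532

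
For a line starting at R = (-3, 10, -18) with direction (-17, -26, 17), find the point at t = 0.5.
P(0.5) = (-3 + (-17)(0.5), 10 + (-26)(0.5), -18 + 17(0.5)) = (-11.5, -3, -9.5)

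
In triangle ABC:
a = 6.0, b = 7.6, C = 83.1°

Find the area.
Using A = ½ab·sin(C):
A = ½·6.0·7.6·sin(83.1°) = ½·45.6·0.992757 = 22.63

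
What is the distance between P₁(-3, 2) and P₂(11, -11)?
Using the distance formula: d = sqrt((x₂-x₁)² + (y₂-y₁)²)
dx = 11 - (-3) = 14
dy = (-11) - 2 = -13
d = sqrt(14² + (-13)²) = sqrt(196 + 169) = sqrt(365) = 19.10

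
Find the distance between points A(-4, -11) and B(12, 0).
Using the distance formula: d = sqrt((x₂-x₁)² + (y₂-y₁)²)
dx = 12 - (-4) = 16
dy = 0 - (-11) = 11
d = sqrt(16² + 11²) = sqrt(256 + 121) = sqrt(377) = 19.42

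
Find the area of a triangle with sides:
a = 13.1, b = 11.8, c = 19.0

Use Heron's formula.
s = (a+b+c)/2 = (13.1+11.8+19.0)/2 = 21.95
A = √(s(s-a)(s-b)(s-c)) = √(21.95·8.85·10.15·2.95)
A = √5816.56 = 76.27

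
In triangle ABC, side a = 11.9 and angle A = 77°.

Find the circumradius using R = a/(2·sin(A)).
R = a/(2·sin(A)) = 11.9/(2·sin(77°))
R = 11.9/(2·0.974370) = 11.9/1.948740 = 6.107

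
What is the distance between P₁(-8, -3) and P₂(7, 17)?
Using the distance formula: d = sqrt((x₂-x₁)² + (y₂-y₁)²)
dx = 7 - (-8) = 15
dy = 17 - (-3) = 20
d = sqrt(15² + 20²) = sqrt(225 + 400) = sqrt(625) = 25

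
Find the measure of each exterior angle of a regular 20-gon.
Exterior angle of a regular n-gon = 360/n
Exterior angle = 360/20
Exterior angle = 18 degrees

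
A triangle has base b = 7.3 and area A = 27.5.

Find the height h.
A = ½bh  →  h = 2A/b
h = 2·27.5/7.3 = 7.534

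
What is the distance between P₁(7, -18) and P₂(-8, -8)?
Using the distance formula: d = sqrt((x₂-x₁)² + (y₂-y₁)²)
dx = (-8) - 7 = -15
dy = (-8) - (-18) = 10
d = sqrt((-15)² + 10²) = sqrt(225 + 100) = sqrt(325) = 18.03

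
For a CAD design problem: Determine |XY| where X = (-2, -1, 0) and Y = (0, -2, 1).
d = √[(2)² + (-1)² + (1)²] = √6 = 2.449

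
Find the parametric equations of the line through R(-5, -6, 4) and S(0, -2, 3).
Direction vector d = S - R = (5, 4, -1)
x = -5 + 5t, y = -6 + 4t, z = 4 - t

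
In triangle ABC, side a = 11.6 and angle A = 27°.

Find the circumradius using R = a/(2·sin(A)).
R = a/(2·sin(A)) = 11.6/(2·sin(27°))
R = 11.6/(2·0.453990) = 11.6/0.907981 = 12.78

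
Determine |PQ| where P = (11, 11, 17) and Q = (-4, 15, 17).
d = √[(-15)² + (4)² + (0)²] = √241 = 15.52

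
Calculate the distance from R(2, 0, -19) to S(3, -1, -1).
d = √[(1)² + (-1)² + (18)²] = √326 = 18.06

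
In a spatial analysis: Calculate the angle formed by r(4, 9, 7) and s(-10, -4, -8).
r·s = -132, |r|² = 146, |s|² = 180
cos θ = -132/√26280 ≈ -0.8143
θ ≈ 144.5°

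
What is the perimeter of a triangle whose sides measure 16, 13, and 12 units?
Perimeter = sum of all sides
Perimeter = 16 + 13 + 12
Perimeter = 41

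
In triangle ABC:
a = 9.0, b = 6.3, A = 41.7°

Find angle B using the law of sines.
sin(B)/b = sin(A)/a
sin(B) = b·sin(A)/a = 6.3·sin(41.7°)/9.0 = 0.465661
B = arcsin(0.465661) = 27.75°  (b ≤ a, so B ≤ A and the acute solution is unique)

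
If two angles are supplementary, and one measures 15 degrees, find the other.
Supplementary angles sum to 180 degrees.
Other angle = 180 - 15
Other angle = 165 degrees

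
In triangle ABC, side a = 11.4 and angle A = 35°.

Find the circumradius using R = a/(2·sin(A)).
R = a/(2·sin(A)) = 11.4/(2·sin(35°))
R = 11.4/(2·0.573576) = 11.4/1.147153 = 9.938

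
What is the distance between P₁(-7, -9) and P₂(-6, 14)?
Using the distance formula: d = sqrt((x₂-x₁)² + (y₂-y₁)²)
dx = (-6) - (-7) = 1
dy = 14 - (-9) = 23
d = sqrt(1² + 23²) = sqrt(1 + 529) = sqrt(530) = 23.02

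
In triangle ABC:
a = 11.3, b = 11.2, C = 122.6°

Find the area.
Using A = ½ab·sin(C):
A = ½·11.3·11.2·sin(122.6°) = ½·126.56·0.842452 = 53.31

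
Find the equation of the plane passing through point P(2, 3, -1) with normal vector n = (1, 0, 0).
d = n·P = (1)(2) + (0)(3) + (0)(-1) = 2
Plane: x = 2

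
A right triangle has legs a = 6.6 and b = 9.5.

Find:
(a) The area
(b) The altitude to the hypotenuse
(a) Area = ½ab = ½·6.6·9.5 = 31.35
(b) Hypotenuse c = √(6.6² + 9.5²) = √133.81 = 11.5676
    Area = ½·c·h_c  →  h_c = 2·Area/c = 2·31.35/11.5676 = 5.42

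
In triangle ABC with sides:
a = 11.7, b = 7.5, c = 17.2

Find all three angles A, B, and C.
By the law of cosines:
cos(A) = (b² + c² - a²)/(2bc) = 0.834109  →  A = 33.48°
cos(B) = (a² + c² - b²)/(2ac) = 0.935401  →  B = 20.71°
cos(C) = (a² + b² - c²)/(2ab) = -0.585185  →  C = 125.8°
Check: A + B + C = 180.0° ✓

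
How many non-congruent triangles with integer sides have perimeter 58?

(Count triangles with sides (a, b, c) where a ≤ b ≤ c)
With a ≤ b ≤ c and a + b + c = 58, the triangle inequality a + b > c gives c < 58/2, so c ≤ 28.
Iterate a from 1 to ⌊p/3⌋ = 19; for each a, b ranges from a to ⌊(p−a)/2⌋ with c = p − a − b, keeping only c ≥ b.
Triples: (2, 28, 28), (3, 27, 28), (4, 26, 28), …
Count = 70 triangles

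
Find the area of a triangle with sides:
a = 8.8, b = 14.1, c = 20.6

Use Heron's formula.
s = (a+b+c)/2 = (8.8+14.1+20.6)/2 = 21.75
A = √(s(s-a)(s-b)(s-c)) = √(21.75·12.95·7.65·1.15)
A = √2477.93 = 49.78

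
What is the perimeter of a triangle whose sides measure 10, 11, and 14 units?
Perimeter = sum of all sides
Perimeter = 10 + 11 + 14
Perimeter = 35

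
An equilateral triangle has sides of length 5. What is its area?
Area = (sqrt(3)/4) * s²
Area = (sqrt(3)/4) * 5²
Area = (sqrt(3)/4) * 25
Area = 10.83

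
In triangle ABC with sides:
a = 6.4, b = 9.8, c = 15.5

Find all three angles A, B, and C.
By the law of cosines:
cos(A) = (b² + c² - a²)/(2bc) = 0.972120  →  A = 13.56°
cos(B) = (a² + c² - b²)/(2ac) = 0.933317  →  B = 21.04°
cos(C) = (a² + b² - c²)/(2ab) = -0.823103  →  C = 145.4°
Check: A + B + C = 180.0° ✓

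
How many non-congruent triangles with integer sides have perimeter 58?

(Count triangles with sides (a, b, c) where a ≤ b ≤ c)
With a ≤ b ≤ c and a + b + c = 58, the triangle inequality a + b > c gives c < 58/2, so c ≤ 28.
Iterate a from 1 to ⌊p/3⌋ = 19; for each a, b ranges from a to ⌊(p−a)/2⌋ with c = p − a − b, keeping only c ≥ b.
Triples: (2, 28, 28), (3, 27, 28), (4, 26, 28), …
Count = 70 triangles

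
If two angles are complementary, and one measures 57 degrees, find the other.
Complementary angles sum to 90 degrees.
Other angle = 90 - 57
Other angle = 33 degrees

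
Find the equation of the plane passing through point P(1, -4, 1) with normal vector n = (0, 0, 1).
d = n·P = (0)(1) + (0)(-4) + (1)(1) = 1
Plane: z = 1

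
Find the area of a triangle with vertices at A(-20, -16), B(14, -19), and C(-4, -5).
Using the coordinate formula: Area = (1/2)|x₁(y₂-y₃) + x₂(y₃-y₁) + x₃(y₁-y₂)|
Area = (1/2)|(-20)((-19)-(-5)) + 14((-5)-(-16)) + (-4)((-16)-(-19))|
Area = (1/2)|(-20)*(-14) + 14*11 + (-4)*3|
Area = (1/2)|280 + 154 + (-12)|
Area = (1/2)*422 = 211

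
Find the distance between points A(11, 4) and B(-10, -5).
Using the distance formula: d = sqrt((x₂-x₁)² + (y₂-y₁)²)
dx = (-10) - 11 = -21
dy = (-5) - 4 = -9
d = sqrt((-21)² + (-9)²) = sqrt(441 + 81) = sqrt(522) = 22.85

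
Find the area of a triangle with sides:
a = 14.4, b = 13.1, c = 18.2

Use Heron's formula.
s = (a+b+c)/2 = (14.4+13.1+18.2)/2 = 22.85
A = √(s(s-a)(s-b)(s-c)) = √(22.85·8.45·9.75·4.65)
A = √8753.88 = 93.56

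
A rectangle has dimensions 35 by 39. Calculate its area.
Area = length * width
Area = 35 * 39
Area = 1365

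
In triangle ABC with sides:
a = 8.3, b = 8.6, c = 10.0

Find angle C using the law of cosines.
cos(C) = (a² + b² - c²)/(2ab)
cos(C) = (8.3² + 8.6² - 10.0²)/(2·8.3·8.6) = 42.85/142.76 = 0.300154
C = arccos(0.300154) = 72.53°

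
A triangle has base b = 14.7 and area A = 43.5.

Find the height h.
A = ½bh  →  h = 2A/b
h = 2·43.5/14.7 = 5.918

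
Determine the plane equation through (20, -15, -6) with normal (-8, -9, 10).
d = n·P = (-8)(20) + (-9)(-15) + (10)(-6) = -85
Plane: -8x - 9y + 10z = -85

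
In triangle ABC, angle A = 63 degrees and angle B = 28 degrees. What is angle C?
Sum of angles in a triangle = 180 degrees
Third angle = 180 - 63 - 28
Third angle = 89 degrees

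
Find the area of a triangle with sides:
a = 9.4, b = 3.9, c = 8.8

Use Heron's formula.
s = (a+b+c)/2 = (9.4+3.9+8.8)/2 = 11.05
A = √(s(s-a)(s-b)(s-c)) = √(11.05·1.65·7.15·2.25)
A = √293.315 = 17.13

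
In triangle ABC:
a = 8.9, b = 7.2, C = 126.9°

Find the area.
Using A = ½ab·sin(C):
A = ½·8.9·7.2·sin(126.9°) = ½·64.08·0.799685 = 25.62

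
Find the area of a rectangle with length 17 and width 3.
Area = length * width
Area = 17 * 3
Area = 51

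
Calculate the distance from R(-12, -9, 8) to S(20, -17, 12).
d = √[(32)² + (-8)² + (4)²] = √1104 = 33.23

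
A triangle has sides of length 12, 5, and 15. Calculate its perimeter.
Perimeter = sum of all sides
Perimeter = 12 + 5 + 15
Perimeter = 32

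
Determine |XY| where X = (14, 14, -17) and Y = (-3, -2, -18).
d = √[(-17)² + (-16)² + (-1)²] = √546 = 23.37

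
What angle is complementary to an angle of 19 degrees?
Complementary angles sum to 90 degrees.
Other angle = 90 - 19
Other angle = 71 degrees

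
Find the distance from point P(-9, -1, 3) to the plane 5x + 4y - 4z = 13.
d = |5(-9) + 4(-1) + (-4)(3) - (13)| / √(5² + 4² + (-4)²) = 74/√57 = 9.802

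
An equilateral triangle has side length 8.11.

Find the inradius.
For an equilateral triangle, r = s/(2√3) where s is the side.
r = 8.11/(2√3) = 8.11/3.464102 = 2.341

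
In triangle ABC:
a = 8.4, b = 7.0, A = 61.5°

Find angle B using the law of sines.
sin(B)/b = sin(A)/a
sin(B) = b·sin(A)/a = 7.0·sin(61.5°)/8.4 = 0.732348
B = arcsin(0.732348) = 47.08°  (b ≤ a, so B ≤ A and the acute solution is unique)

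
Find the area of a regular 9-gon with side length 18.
For a regular 9-gon with side length s = 18:
Apothem a = s / (2*tan(pi/9)) = 18 / (2*tan(pi/9)) ≈ 24.7273
Perimeter P = 9 * 18 = 162
Area = (1/2) * P * a = (1/2) * 162 * 24.7273 = 2002.91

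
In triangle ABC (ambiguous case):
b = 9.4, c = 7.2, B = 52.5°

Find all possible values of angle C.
sin(C)/c = sin(B)/b  →  sin(C) = c·sin(B)/b = 7.2·sin(52.5°)/9.4 = 0.607675
C₁ = arcsin(0.607675) = 37.42°,  C₂ = 180° - C₁ = 142.58°
Check C₂: A = 180° - 52.5° - 142.58° = -15.08° ≤ 0, rejected
C = 37.42° (one solution)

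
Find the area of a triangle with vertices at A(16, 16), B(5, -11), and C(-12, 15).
Using the coordinate formula: Area = (1/2)|x₁(y₂-y₃) + x₂(y₃-y₁) + x₃(y₁-y₂)|
Area = (1/2)|16((-11)-15) + 5(15-16) + (-12)(16-(-11))|
Area = (1/2)|16*(-26) + 5*(-1) + (-12)*27|
Area = (1/2)|(-416) + (-5) + (-324)|
Area = (1/2)*745 = 372.50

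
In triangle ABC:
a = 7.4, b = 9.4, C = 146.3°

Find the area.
Using A = ½ab·sin(C):
A = ½·7.4·9.4·sin(146.3°) = ½·69.56·0.554844 = 19.3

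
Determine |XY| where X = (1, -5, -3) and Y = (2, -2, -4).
d = √[(1)² + (3)² + (-1)²] = √11 = 3.317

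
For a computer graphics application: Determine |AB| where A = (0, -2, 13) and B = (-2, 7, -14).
d = √[(-2)² + (9)² + (-27)²] = √814 = 28.53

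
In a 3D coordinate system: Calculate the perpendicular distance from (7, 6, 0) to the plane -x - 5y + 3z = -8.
d = |(-1)(7) + (-5)(6) + 3(0) - (-8)| / √((-1)² + (-5)² + 3²) = 29/√35 = 4.902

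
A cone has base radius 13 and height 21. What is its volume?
Volume = (1/3) * pi * r² * h
Volume = (1/3) * pi * 13² * 21
Volume = (1/3) * pi * 169 * 21
Volume = (1/3) * pi * 3549
Volume = 3716.50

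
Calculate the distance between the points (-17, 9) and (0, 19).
Using the distance formula: d = sqrt((x₂-x₁)² + (y₂-y₁)²)
dx = 0 - (-17) = 17
dy = 19 - 9 = 10
d = sqrt(17² + 10²) = sqrt(289 + 100) = sqrt(389) = 19.72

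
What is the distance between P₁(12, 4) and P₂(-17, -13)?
Using the distance formula: d = sqrt((x₂-x₁)² + (y₂-y₁)²)
dx = (-17) - 12 = -29
dy = (-13) - 4 = -17
d = sqrt((-29)² + (-17)²) = sqrt(841 + 289) = sqrt(1130) = 33.62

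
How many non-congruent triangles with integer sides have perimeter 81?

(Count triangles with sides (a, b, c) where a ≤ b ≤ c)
With a ≤ b ≤ c and a + b + c = 81, the triangle inequality a + b > c gives c < 81/2, so c ≤ 40.
Iterate a from 1 to ⌊p/3⌋ = 27; for each a, b ranges from a to ⌊(p−a)/2⌋ with c = p − a − b, keeping only c ≥ b.
Triples: (1, 40, 40), (2, 39, 40), (3, 38, 40), …
Count = 147 triangles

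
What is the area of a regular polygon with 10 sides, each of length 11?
For a regular 10-gon with side length s = 11:
Apothem a = s / (2*tan(pi/10)) = 11 / (2*tan(pi/10)) ≈ 16.9273
Perimeter P = 10 * 11 = 110
Area = (1/2) * P * a = (1/2) * 110 * 16.9273 = 931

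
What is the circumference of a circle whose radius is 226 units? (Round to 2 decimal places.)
Circumference = 2 * pi * r
Circumference = 2 * pi * 226
Circumference = 1420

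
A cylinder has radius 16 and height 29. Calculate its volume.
Volume = pi * r² * h
Volume = pi * 16² * 29
Volume = pi * 256 * 29
Volume = pi * 7424
Volume = 23323.18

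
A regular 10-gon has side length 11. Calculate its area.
For a regular 10-gon with side length s = 11:
Apothem a = s / (2*tan(pi/10)) = 11 / (2*tan(pi/10)) ≈ 16.9273
Perimeter P = 10 * 11 = 110
Area = (1/2) * P * a = (1/2) * 110 * 16.9273 = 931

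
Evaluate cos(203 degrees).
cos(203 degrees) = -0.9205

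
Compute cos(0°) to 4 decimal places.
cos(0 degrees) = 1
Decimal approximation: 1.0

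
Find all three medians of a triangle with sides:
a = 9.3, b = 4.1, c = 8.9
Using m_x = ½√(2y² + 2z² - x²):
m_a = ½√(2·4.1² + 2·8.9² - 9.3²) = ½√105.55 = 5.137
m_b = ½√(2·9.3² + 2·8.9² - 4.1²) = ½√314.59 = 8.868
m_c = ½√(2·9.3² + 2·4.1² - 8.9²) = ½√127.39 = 5.643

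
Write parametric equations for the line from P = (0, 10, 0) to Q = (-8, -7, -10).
Direction vector d = Q - P = (-8, -17, -10)
x = 0 - 8t, y = 10 - 17t, z = 0 - 10t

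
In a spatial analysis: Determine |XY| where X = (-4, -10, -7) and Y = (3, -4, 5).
d = √[(7)² + (6)² + (12)²] = √229 = 15.13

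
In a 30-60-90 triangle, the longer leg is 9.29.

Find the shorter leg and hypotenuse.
In a 30-60-90 triangle, sides are in ratio 1 : √3 : 2.
Long leg = short leg·√3  →  short leg = 9.29/√3 = 5.364
Hypotenuse = 2·(short leg) = 2·9.29/√3 = 10.73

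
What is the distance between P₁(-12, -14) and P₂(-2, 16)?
Using the distance formula: d = sqrt((x₂-x₁)² + (y₂-y₁)²)
dx = (-2) - (-12) = 10
dy = 16 - (-14) = 30
d = sqrt(10² + 30²) = sqrt(100 + 900) = sqrt(1000) = 31.62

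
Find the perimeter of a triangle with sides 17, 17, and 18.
Perimeter = sum of all sides
Perimeter = 17 + 17 + 18
Perimeter = 52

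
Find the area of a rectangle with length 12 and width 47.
Area = length * width
Area = 12 * 47
Area = 564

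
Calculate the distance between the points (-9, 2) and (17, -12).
Using the distance formula: d = sqrt((x₂-x₁)² + (y₂-y₁)²)
dx = 17 - (-9) = 26
dy = (-12) - 2 = -14
d = sqrt(26² + (-14)²) = sqrt(676 + 196) = sqrt(872) = 29.53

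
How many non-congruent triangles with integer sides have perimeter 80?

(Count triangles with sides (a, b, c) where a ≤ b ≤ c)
With a ≤ b ≤ c and a + b + c = 80, the triangle inequality a + b > c gives c < 80/2, so c ≤ 39.
Iterate a from 1 to ⌊p/3⌋ = 26; for each a, b ranges from a to ⌊(p−a)/2⌋ with c = p − a − b, keeping only c ≥ b.
Triples: (2, 39, 39), (3, 38, 39), (4, 37, 39), …
Count = 133 triangles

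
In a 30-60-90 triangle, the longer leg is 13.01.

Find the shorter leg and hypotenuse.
In a 30-60-90 triangle, sides are in ratio 1 : √3 : 2.
Long leg = short leg·√3  →  short leg = 13.01/√3 = 7.511
Hypotenuse = 2·(short leg) = 2·13.01/√3 = 15.02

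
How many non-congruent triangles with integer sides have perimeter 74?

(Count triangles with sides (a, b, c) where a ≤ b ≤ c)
With a ≤ b ≤ c and a + b + c = 74, the triangle inequality a + b > c gives c < 74/2, so c ≤ 36.
Iterate a from 1 to ⌊p/3⌋ = 24; for each a, b ranges from a to ⌊(p−a)/2⌋ with c = p − a − b, keeping only c ≥ b.
Triples: (2, 36, 36), (3, 35, 36), (4, 34, 36), …
Count = 114 triangles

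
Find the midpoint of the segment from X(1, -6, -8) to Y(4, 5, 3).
Midpoint = ((1+4)/2, (-6+5)/2, (-8+3)/2) = (2.5, -0.5, -2.5)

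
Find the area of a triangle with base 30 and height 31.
Area = (1/2) * base * height
Area = (1/2) * 30 * 31
Area = 465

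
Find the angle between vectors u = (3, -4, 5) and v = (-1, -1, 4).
u·v = 21, |u|² = 50, |v|² = 18
cos θ = 21/√900 ≈ 0.7
θ ≈ 45.57°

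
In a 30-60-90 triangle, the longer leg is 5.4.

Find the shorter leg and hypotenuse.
In a 30-60-90 triangle, sides are in ratio 1 : √3 : 2.
Long leg = short leg·√3  →  short leg = 5.4/√3 = 3.118
Hypotenuse = 2·(short leg) = 2·5.4/√3 = 6.235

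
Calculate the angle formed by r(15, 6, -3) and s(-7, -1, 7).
r·s = -132, |r|² = 270, |s|² = 99
cos θ = -132/√26730 ≈ -0.8074
θ ≈ 143.8°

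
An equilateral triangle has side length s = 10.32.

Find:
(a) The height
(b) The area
(a) Height h = s·√3/2 = 10.32·√3/2 = 8.937
(b) Area = (√3/4)·s² = (√3/4)·10.32² = (√3/4)·106.502 = 46.12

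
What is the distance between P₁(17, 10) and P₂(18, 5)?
Using the distance formula: d = sqrt((x₂-x₁)² + (y₂-y₁)²)
dx = 18 - 17 = 1
dy = 5 - 10 = -5
d = sqrt(1² + (-5)²) = sqrt(1 + 25) = sqrt(26) = 5.10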